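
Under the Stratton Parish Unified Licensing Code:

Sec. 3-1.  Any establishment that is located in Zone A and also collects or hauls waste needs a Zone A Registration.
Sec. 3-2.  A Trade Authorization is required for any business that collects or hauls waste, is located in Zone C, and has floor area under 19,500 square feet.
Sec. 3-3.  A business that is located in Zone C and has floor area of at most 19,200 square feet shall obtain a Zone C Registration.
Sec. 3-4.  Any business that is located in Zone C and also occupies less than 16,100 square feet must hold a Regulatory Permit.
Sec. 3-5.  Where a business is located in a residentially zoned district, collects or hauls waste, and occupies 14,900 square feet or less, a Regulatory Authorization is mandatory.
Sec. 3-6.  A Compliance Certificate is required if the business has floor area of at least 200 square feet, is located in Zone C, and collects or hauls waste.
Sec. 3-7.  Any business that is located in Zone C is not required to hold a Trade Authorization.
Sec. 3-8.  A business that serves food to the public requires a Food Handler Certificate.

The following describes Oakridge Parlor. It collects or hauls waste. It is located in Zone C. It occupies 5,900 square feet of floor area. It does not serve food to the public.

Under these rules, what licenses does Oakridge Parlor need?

Sec. 3-1. is located in Zone C (not: is located in Zone A); collects or hauls waste → Zone A Registration not required.
Sec. 3-2. collects or hauls waste; is located in Zone C; floor area 5,900 square feet < 19,500 square feet → Trade Authorization required.
Sec. 3-3. is located in Zone C; floor area 5,900 square feet ≤ 19,200 square feet → Zone C Registration required.
Sec. 3-4. is located in Zone C; floor area 5,900 square feet < 16,100 square feet → Regulatory Permit required.
Sec. 3-5. is located in Zone C (not: is located in a residentially zoned district); collects or hauls waste; floor area 5,900 square feet ≤ 14,900 square feet → Regulatory Authorization not required.
Sec. 3-6. floor area 5,900 square feet ≥ 200 square feet; is located in Zone C; collects or hauls waste → Compliance Certificate required.
Sec. 3-7. is located in Zone C → exempt from Trade Authorization.
Sec. 3-8. does not serve food to the public → Food Handler Certificate not required.

Compliance Certificate, Regulatory Permit, Zone C Registration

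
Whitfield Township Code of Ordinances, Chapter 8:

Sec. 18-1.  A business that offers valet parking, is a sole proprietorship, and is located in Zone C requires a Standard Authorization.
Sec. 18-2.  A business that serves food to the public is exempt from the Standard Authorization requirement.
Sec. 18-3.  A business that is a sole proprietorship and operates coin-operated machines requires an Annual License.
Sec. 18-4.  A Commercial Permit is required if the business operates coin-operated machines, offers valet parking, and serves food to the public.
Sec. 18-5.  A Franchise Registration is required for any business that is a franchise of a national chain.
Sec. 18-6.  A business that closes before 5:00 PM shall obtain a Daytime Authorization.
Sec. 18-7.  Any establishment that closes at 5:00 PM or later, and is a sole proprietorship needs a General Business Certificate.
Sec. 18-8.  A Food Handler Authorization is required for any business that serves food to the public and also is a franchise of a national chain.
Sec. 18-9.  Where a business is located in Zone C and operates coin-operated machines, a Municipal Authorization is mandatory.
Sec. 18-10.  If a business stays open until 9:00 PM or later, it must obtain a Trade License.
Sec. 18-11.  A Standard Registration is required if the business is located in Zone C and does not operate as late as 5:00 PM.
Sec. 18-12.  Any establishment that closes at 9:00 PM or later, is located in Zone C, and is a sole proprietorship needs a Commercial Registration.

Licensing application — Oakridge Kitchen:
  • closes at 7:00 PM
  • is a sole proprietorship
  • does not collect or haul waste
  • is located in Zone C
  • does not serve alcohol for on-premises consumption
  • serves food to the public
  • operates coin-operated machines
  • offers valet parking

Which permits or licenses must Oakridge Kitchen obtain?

Annual License, Commercial Permit, General Business Certificate, Municipal Authorization

Sec. 18-1. offers valet parking; is a sole proprietorship; is located in Zone C → Standard Authorization required.
Sec. 18-2. serves food to the public → exempt from Standard Authorization.
Sec. 18-3. is a sole proprietorship; operates coin-operated machines → Annual License required.
Sec. 18-4. operates coin-operated machines; offers valet parking; serves food to the public → Commercial Permit required.
Sec. 18-5. is a sole proprietorship (not: is a franchise of a national chain) → Franchise Registration not required.
Sec. 18-6. closes 7:00 PM, after 5:00 PM → Daytime Authorization not required.
Sec. 18-7. closes 7:00 PM, after 5:00 PM; is a sole proprietorship → General Business Certificate required.
Sec. 18-8. serves food to the public; is a sole proprietorship (not: is a franchise of a national chain) → Food Handler Authorization not required.
Sec. 18-9. is located in Zone C; operates coin-operated machines → Municipal Authorization required.
Sec. 18-10. closes 7:00 PM, at/before 9:00 PM → Trade License not required.
Sec. 18-11. is located in Zone C; closes 7:00 PM, after 5:00 PM → Standard Registration not required.
Sec. 18-12. closes 7:00 PM, at/before 9:00 PM; is located in Zone C; is a sole proprietorship → Commercial Registration not required.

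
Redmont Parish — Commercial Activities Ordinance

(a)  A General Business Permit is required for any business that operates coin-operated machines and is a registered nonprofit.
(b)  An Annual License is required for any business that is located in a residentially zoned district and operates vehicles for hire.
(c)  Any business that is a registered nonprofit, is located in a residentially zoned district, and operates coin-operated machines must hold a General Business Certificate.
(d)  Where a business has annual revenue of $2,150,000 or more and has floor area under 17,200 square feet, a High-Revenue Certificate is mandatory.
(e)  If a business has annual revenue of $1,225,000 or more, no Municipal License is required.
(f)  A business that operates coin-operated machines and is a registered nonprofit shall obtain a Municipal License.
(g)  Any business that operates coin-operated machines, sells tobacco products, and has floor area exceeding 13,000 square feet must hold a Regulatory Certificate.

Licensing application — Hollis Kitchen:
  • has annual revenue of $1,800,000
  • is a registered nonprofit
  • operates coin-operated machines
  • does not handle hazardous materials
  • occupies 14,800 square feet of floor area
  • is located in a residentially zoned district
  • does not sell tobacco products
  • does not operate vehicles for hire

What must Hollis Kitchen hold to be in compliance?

(a) operates coin-operated machines; is a registered nonprofit → General Business Permit required.
(b) is located in a residentially zoned district; does not operate vehicles for hire → Annual License not required.
(c) is a registered nonprofit; is located in a residentially zoned district; operates coin-operated machines → General Business Certificate required.
(d) revenue $1,800,000 < $2,150,000; floor area 14,800 square feet < 17,200 square feet → High-Revenue Certificate not required.
(e) revenue $1,800,000 ≥ $1,225,000 → exempt from Municipal License.
(f) operates coin-operated machines; is a registered nonprofit → Municipal License required.
(g) operates coin-operated machines; does not sell tobacco products; floor area 14,800 square feet > 13,000 square feet → Regulatory Certificate not required.

General Business Certificate, General Business Permit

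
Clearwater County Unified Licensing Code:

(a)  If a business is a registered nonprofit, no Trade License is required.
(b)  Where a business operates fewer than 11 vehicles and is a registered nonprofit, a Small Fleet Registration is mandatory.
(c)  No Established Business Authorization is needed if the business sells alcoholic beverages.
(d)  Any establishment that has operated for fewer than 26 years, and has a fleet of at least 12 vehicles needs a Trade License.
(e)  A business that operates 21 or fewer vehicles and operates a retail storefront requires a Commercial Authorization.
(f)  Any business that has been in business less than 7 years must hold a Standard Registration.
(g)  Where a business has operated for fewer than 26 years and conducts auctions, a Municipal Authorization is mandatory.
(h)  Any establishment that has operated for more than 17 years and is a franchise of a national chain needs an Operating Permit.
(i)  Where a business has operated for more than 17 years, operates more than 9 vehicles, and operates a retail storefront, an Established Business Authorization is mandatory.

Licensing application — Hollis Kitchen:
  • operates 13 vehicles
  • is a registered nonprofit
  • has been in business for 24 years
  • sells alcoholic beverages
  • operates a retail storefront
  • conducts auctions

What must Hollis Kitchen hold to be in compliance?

Commercial Authorization, Municipal Authorization

(a) is a registered nonprofit → exempt from Trade License.
(b) vehicles 13 ≥ 11; is a registered nonprofit → Small Fleet Registration not required.
(c) sells alcoholic beverages → exempt from Established Business Authorization.
(d) years in business 24 < 26; vehicles 13 ≥ 12 → Trade License required.
(e) vehicles 13 ≤ 21; operates a retail storefront → Commercial Authorization required.
(f) years in business 24 ≥ 7 → Standard Registration not required.
(g) years in business 24 < 26; conducts auctions → Municipal Authorization required.
(h) years in business 24 > 17; is a registered nonprofit (not: is a franchise of a national chain) → Operating Permit not required.
(i) years in business 24 > 17; vehicles 13 > 9; operates a retail storefront → Established Business Authorization required.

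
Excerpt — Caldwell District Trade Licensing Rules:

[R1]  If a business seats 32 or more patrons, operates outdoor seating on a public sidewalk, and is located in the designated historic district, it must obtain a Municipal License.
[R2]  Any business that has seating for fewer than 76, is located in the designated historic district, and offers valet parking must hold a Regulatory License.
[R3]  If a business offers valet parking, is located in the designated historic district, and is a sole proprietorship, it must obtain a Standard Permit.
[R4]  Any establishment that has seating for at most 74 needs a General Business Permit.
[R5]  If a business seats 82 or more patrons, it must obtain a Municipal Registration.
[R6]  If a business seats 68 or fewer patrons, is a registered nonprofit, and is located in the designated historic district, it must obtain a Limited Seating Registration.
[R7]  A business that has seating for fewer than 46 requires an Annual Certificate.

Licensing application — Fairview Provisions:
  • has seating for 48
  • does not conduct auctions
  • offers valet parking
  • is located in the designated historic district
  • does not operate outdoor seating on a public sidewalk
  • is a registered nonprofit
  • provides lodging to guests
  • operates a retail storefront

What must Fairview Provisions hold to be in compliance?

General Business Permit, Limited Seating Registration, Regulatory License

[R1] seating 48 ≥ 32; does not operate outdoor seating on a public sidewalk; is located in the designated historic district → Municipal License not required.
[R2] seating 48 < 76; is located in the designated historic district; offers valet parking → Regulatory License required.
[R3] offers valet parking; is located in the designated historic district; is a registered nonprofit (not: is a sole proprietorship) → Standard Permit not required.
[R4] seating 48 ≤ 74 → General Business Permit required.
[R5] seating 48 < 82 → Municipal Registration not required.
[R6] seating 48 ≤ 68; is a registered nonprofit; is located in the designated historic district → Limited Seating Registration required.
[R7] seating 48 ≥ 46 → Annual Certificate not required.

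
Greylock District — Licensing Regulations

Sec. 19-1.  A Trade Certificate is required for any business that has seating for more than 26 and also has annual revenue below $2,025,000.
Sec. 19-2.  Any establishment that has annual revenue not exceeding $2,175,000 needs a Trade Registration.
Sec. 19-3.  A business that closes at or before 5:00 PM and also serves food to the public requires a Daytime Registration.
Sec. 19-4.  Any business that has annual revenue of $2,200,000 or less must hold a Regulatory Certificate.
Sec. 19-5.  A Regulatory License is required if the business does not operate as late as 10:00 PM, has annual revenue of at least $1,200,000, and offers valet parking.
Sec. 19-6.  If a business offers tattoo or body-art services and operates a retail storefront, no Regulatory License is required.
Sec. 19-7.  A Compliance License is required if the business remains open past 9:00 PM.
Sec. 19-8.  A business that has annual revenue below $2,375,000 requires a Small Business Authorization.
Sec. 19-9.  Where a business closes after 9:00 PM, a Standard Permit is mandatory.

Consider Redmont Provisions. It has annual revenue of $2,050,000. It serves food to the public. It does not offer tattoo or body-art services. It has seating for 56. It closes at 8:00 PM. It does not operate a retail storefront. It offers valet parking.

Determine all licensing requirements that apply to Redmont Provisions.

Regulatory Certificate, Regulatory License, Small Business Authorization, Trade Registration

Sec. 19-1. seating 56 > 26; revenue $2,050,000 ≥ $2,025,000 → Trade Certificate not required.
Sec. 19-2. revenue $2,050,000 ≤ $2,175,000 → Trade Registration required.
Sec. 19-3. closes 8:00 PM, after 5:00 PM; serves food to the public → Daytime Registration not required.
Sec. 19-4. revenue $2,050,000 ≤ $2,200,000 → Regulatory Certificate required.
Sec. 19-5. closes 8:00 PM, at/before 10:00 PM; revenue $2,050,000 ≥ $1,200,000; offers valet parking → Regulatory License required.
Sec. 19-6. does not offer tattoo or body-art services; does not operate a retail storefront → Regulatory License exemption does not apply.
Sec. 19-7. closes 8:00 PM, at/before 9:00 PM → Compliance License not required.
Sec. 19-8. revenue $2,050,000 < $2,375,000 → Small Business Authorization required.
Sec. 19-9. closes 8:00 PM, at/before 9:00 PM → Standard Permit not required.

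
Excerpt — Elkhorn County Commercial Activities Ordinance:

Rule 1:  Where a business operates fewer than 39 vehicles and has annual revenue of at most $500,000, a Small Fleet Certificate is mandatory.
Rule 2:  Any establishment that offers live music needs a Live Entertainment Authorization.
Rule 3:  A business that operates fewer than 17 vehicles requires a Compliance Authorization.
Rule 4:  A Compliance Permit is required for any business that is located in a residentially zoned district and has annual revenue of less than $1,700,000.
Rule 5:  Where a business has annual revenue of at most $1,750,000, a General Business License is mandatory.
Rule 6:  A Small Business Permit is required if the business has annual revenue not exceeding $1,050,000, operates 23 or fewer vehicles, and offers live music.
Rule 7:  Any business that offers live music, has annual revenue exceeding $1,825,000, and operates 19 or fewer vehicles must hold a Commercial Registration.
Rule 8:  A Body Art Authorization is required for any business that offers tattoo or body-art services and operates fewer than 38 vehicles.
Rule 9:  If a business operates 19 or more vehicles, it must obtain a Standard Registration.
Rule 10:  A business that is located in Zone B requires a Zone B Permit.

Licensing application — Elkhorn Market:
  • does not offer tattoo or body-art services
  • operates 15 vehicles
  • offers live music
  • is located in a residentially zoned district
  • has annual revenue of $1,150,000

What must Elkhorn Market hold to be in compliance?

Rule 1: vehicles 15 < 39; revenue $1,150,000 > $500,000 → Small Fleet Certificate not required.
Rule 2: offers live music → Live Entertainment Authorization required.
Rule 3: vehicles 15 < 17 → Compliance Authorization required.
Rule 4: is located in a residentially zoned district; revenue $1,150,000 < $1,700,000 → Compliance Permit required.
Rule 5: revenue $1,150,000 ≤ $1,750,000 → General Business License required.
Rule 6: revenue $1,150,000 > $1,050,000; vehicles 15 ≤ 23; offers live music → Small Business Permit not required.
Rule 7: offers live music; revenue $1,150,000 ≤ $1,825,000; vehicles 15 ≤ 19 → Commercial Registration not required.
Rule 8: does not offer tattoo or body-art services; vehicles 15 < 38 → Body Art Authorization not required.
Rule 9: vehicles 15 < 19 → Standard Registration not required.
Rule 10: is located in a residentially zoned district (not: is located in Zone B) → Zone B Permit not required.

Compliance Authorization, Compliance Permit, General Business License, Live Entertainment Authorization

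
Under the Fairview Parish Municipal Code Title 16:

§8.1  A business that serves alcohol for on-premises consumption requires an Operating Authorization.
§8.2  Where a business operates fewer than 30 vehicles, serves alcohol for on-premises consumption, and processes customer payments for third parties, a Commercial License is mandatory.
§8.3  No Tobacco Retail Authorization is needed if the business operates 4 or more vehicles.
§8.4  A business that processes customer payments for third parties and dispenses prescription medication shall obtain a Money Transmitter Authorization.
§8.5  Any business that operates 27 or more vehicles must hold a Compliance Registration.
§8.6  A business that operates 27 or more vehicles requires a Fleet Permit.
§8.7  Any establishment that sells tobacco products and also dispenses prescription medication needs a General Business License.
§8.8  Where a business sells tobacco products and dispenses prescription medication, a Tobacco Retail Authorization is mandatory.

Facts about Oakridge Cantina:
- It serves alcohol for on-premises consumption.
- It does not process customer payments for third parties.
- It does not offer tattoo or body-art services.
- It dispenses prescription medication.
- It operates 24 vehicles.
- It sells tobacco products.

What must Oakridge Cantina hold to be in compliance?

General Business License, Operating Authorization

§8.1 serves alcohol for on-premises consumption → Operating Authorization required.
§8.2 vehicles 24 < 30; serves alcohol for on-premises consumption; does not process customer payments for third parties → Commercial License not required.
§8.3 vehicles 24 ≥ 4 → exempt from Tobacco Retail Authorization.
§8.4 does not process customer payments for third parties; dispenses prescription medication → Money Transmitter Authorization not required.
§8.5 vehicles 24 < 27 → Compliance Registration not required.
§8.6 vehicles 24 < 27 → Fleet Permit not required.
§8.7 sells tobacco products; dispenses prescription medication → General Business License required.
§8.8 sells tobacco products; dispenses prescription medication → Tobacco Retail Authorization required.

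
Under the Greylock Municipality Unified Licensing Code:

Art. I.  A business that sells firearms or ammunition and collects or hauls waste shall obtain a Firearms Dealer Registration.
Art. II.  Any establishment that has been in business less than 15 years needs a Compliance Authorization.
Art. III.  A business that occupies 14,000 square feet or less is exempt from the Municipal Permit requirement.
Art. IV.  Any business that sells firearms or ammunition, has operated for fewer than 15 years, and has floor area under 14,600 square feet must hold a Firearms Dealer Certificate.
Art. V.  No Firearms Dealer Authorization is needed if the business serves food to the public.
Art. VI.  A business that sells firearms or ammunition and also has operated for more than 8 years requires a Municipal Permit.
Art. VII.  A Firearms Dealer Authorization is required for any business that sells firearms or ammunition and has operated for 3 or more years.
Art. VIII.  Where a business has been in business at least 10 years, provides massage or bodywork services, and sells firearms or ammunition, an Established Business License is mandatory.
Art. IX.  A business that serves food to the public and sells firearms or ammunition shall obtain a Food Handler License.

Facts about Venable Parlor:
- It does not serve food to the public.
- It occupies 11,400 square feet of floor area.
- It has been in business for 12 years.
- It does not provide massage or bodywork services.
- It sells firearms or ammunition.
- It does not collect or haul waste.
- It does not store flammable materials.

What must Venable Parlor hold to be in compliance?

Art. I. sells firearms or ammunition; does not collect or haul waste → Firearms Dealer Registration not required.
Art. II. years in business 12 < 15 → Compliance Authorization required.
Art. III. floor area 11,400 square feet ≤ 14,000 square feet → exempt from Municipal Permit.
Art. IV. sells firearms or ammunition; years in business 12 < 15; floor area 11,400 square feet < 14,600 square feet → Firearms Dealer Certificate required.
Art. V. does not serve food to the public → Firearms Dealer Authorization exemption does not apply.
Art. VI. sells firearms or ammunition; years in business 12 > 8 → Municipal Permit required.
Art. VII. sells firearms or ammunition; years in business 12 ≥ 3 → Firearms Dealer Authorization required.
Art. VIII. years in business 12 ≥ 10; does not provide massage or bodywork services; sells firearms or ammunition → Established Business License not required.
Art. IX. does not serve food to the public; sells firearms or ammunition → Food Handler License not required.

Compliance Authorization, Firearms Dealer Authorization, Firearms Dealer Certificate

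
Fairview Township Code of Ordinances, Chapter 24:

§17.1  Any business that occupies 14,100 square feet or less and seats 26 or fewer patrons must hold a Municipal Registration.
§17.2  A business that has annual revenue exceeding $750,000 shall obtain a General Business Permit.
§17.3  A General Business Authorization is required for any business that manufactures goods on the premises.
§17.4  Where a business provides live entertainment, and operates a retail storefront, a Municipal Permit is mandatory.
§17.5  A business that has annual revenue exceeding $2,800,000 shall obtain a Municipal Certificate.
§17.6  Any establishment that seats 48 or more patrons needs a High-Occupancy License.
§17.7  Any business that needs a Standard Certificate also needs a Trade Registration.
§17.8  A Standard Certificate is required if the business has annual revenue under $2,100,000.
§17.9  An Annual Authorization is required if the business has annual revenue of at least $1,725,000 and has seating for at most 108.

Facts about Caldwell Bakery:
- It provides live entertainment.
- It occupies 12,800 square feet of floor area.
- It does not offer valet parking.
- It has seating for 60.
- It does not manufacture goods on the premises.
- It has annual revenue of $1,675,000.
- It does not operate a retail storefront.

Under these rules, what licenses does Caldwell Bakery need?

General Business Permit, High-Occupancy License, Standard Certificate, Trade Registration

§17.1 floor area 12,800 square feet ≤ 14,100 square feet; seating 60 > 26 → Municipal Registration not required.
§17.2 revenue $1,675,000 > $750,000 → General Business Permit required.
§17.3 does not manufacture goods on the premises → General Business Authorization not required.
§17.4 provides live entertainment; does not operate a retail storefront → Municipal Permit not required.
§17.5 revenue $1,675,000 ≤ $2,800,000 → Municipal Certificate not required.
§17.6 seating 60 ≥ 48 → High-Occupancy License required.
§17.7 Standard Certificate is required → Trade Registration also required.
§17.8 revenue $1,675,000 < $2,100,000 → Standard Certificate required.
§17.9 revenue $1,675,000 < $1,725,000; seating 60 ≤ 108 → Annual Authorization not required.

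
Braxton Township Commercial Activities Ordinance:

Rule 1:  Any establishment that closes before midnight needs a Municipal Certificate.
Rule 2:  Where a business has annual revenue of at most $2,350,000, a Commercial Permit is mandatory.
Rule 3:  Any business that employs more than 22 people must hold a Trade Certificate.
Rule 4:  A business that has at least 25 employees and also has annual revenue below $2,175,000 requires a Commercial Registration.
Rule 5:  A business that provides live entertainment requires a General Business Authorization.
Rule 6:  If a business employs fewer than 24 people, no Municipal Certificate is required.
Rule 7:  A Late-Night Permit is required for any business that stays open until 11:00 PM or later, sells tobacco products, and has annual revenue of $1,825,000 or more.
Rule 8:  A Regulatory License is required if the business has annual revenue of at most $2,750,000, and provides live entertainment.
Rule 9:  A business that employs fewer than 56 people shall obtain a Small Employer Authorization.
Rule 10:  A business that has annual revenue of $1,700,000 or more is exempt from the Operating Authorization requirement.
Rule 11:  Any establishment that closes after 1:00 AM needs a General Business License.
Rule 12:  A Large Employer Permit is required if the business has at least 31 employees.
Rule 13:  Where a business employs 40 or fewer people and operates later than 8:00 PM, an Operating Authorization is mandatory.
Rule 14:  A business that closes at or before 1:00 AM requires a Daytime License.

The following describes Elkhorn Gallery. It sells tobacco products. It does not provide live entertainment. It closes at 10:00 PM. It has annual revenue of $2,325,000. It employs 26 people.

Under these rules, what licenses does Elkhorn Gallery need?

Commercial Permit, Daytime License, Municipal Certificate, Small Employer Authorization, Trade Certificate

Rule 1: closes 10:00 PM, at/before midnight → Municipal Certificate required.
Rule 2: revenue $2,325,000 ≤ $2,350,000 → Commercial Permit required.
Rule 3: employees 26 > 22 → Trade Certificate required.
Rule 4: employees 26 ≥ 25; revenue $2,325,000 ≥ $2,175,000 → Commercial Registration not required.
Rule 5: does not provide live entertainment → General Business Authorization not required.
Rule 6: employees 26 ≥ 24 → Municipal Certificate exemption does not apply.
Rule 7: closes 10:00 PM, at/before 11:00 PM; sells tobacco products; revenue $2,325,000 ≥ $1,825,000 → Late-Night Permit not required.
Rule 8: revenue $2,325,000 ≤ $2,750,000; does not provide live entertainment → Regulatory License not required.
Rule 9: employees 26 < 56 → Small Employer Authorization required.
Rule 10: revenue $2,325,000 ≥ $1,700,000 → exempt from Operating Authorization.
Rule 11: closes 10:00 PM, at/before 1:00 AM → General Business License not required.
Rule 12: employees 26 < 31 → Large Employer Permit not required.
Rule 13: employees 26 ≤ 40; closes 10:00 PM, after 8:00 PM → Operating Authorization required.
Rule 14: closes 10:00 PM, at/before 1:00 AM → Daytime License required.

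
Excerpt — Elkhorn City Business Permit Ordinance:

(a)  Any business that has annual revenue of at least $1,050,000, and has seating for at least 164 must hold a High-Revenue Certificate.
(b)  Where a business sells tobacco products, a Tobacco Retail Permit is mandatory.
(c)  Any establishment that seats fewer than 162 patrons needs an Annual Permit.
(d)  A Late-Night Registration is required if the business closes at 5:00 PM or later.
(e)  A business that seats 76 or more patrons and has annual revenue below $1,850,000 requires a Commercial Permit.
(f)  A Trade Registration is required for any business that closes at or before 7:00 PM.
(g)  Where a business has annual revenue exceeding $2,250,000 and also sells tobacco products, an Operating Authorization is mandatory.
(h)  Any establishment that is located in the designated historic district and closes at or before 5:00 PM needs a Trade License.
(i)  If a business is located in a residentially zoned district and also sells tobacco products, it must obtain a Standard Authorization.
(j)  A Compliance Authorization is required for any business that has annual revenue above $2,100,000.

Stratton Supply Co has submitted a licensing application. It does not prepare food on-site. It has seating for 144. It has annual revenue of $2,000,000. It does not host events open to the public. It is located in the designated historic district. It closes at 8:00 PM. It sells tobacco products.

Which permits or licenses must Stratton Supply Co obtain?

(a) revenue $2,000,000 ≥ $1,050,000; seating 144 < 164 → High-Revenue Certificate not required.
(b) sells tobacco products → Tobacco Retail Permit required.
(c) seating 144 < 162 → Annual Permit required.
(d) closes 8:00 PM, after 5:00 PM → Late-Night Registration required.
(e) seating 144 ≥ 76; revenue $2,000,000 ≥ $1,850,000 → Commercial Permit not required.
(f) closes 8:00 PM, after 7:00 PM → Trade Registration not required.
(g) revenue $2,000,000 ≤ $2,250,000; sells tobacco products → Operating Authorization not required.
(h) is located in the designated historic district; closes 8:00 PM, after 5:00 PM → Trade License not required.
(i) is located in the designated historic district (not: is located in a residentially zoned district); sells tobacco products → Standard Authorization not required.
(j) revenue $2,000,000 ≤ $2,100,000 → Compliance Authorization not required.

Annual Permit, Late-Night Registration, Tobacco Retail Permit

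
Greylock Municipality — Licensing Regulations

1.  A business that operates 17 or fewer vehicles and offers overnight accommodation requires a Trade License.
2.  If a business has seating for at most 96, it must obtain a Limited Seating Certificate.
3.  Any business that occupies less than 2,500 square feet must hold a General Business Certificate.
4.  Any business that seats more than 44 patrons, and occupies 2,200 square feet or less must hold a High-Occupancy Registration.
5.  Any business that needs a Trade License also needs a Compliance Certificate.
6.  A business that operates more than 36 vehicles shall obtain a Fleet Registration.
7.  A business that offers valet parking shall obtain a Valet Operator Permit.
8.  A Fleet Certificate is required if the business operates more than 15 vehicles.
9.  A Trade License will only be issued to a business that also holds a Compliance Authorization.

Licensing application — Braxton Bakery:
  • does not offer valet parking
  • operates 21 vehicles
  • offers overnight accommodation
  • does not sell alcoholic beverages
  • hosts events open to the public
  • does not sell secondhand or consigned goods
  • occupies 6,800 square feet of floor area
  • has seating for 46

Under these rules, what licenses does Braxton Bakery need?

Fleet Certificate, Limited Seating Certificate

1. vehicles 21 > 17; offers overnight accommodation → Trade License not required.
2. seating 46 ≤ 96 → Limited Seating Certificate required.
3. floor area 6,800 square feet ≥ 2,500 square feet → General Business Certificate not required.
4. seating 46 > 44; floor area 6,800 square feet > 2,200 square feet → High-Occupancy Registration not required.
5. Trade License is not required → no effect.
6. vehicles 21 ≤ 36 → Fleet Registration not required.
7. does not offer valet parking → Valet Operator Permit not required.
8. vehicles 21 > 15 → Fleet Certificate required.
9. Trade License is not required → no effect.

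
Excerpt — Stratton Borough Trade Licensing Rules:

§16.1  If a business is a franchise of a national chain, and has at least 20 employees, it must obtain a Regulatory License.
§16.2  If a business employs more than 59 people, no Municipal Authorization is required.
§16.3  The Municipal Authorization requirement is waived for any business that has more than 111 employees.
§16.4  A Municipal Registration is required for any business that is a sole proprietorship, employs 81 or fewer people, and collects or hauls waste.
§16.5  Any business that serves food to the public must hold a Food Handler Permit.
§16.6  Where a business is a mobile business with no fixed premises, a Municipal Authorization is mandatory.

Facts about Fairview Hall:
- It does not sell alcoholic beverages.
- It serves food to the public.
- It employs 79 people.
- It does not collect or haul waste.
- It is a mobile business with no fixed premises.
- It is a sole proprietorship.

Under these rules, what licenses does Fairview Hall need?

§16.1 is a sole proprietorship (not: is a franchise of a national chain); employees 79 ≥ 20 → Regulatory License not required.
§16.2 employees 79 > 59 → exempt from Municipal Authorization.
§16.3 employees 79 ≤ 111 → Municipal Authorization exemption does not apply.
§16.4 is a sole proprietorship; employees 79 ≤ 81; does not collect or haul waste → Municipal Registration not required.
§16.5 serves food to the public → Food Handler Permit required.
§16.6 is a mobile business with no fixed premises → Municipal Authorization required.

Food Handler Permit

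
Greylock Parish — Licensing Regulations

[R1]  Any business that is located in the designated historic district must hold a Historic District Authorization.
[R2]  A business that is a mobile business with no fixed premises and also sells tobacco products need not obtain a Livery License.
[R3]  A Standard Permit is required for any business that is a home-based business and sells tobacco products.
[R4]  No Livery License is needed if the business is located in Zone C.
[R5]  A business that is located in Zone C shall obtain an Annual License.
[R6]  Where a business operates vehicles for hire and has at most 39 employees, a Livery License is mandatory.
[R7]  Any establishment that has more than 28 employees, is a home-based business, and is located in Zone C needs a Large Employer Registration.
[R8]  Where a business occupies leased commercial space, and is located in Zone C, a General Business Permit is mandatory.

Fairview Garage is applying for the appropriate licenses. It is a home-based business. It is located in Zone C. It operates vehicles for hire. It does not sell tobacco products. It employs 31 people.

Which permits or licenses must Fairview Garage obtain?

Annual License, Large Employer Registration

[R1] is located in Zone C (not: is located in the designated historic district) → Historic District Authorization not required.
[R2] is a home-based business (not: is a mobile business with no fixed premises); does not sell tobacco products → Livery License exemption does not apply.
[R3] is a home-based business; does not sell tobacco products → Standard Permit not required.
[R4] is located in Zone C → exempt from Livery License.
[R5] is located in Zone C → Annual License required.
[R6] operates vehicles for hire; employees 31 ≤ 39 → Livery License required.
[R7] employees 31 > 28; is a home-based business; is located in Zone C → Large Employer Registration required.
[R8] is a home-based business (not: occupies leased commercial space); is located in Zone C → General Business Permit not required.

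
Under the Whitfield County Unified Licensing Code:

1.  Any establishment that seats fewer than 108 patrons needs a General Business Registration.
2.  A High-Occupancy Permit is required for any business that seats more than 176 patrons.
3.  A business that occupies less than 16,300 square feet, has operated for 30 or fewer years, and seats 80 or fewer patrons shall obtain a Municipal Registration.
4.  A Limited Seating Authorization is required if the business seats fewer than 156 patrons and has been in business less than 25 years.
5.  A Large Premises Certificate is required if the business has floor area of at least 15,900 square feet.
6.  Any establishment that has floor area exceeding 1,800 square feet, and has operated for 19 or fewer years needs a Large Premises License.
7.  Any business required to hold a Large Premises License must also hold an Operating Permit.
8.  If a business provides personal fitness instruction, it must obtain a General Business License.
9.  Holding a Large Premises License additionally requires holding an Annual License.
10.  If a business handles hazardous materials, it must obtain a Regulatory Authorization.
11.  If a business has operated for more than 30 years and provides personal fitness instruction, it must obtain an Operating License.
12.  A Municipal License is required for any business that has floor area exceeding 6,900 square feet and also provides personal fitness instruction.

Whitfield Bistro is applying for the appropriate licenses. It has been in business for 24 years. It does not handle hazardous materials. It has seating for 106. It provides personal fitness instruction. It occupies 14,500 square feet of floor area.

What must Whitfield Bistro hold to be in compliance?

General Business License, General Business Registration, Limited Seating Authorization, Municipal License

1. seating 106 < 108 → General Business Registration required.
2. seating 106 ≤ 176 → High-Occupancy Permit not required.
3. floor area 14,500 square feet < 16,300 square feet; years in business 24 ≤ 30; seating 106 > 80 → Municipal Registration not required.
4. seating 106 < 156; years in business 24 < 25 → Limited Seating Authorization required.
5. floor area 14,500 square feet < 15,900 square feet → Large Premises Certificate not required.
6. floor area 14,500 square feet > 1,800 square feet; years in business 24 > 19 → Large Premises License not required.
7. Large Premises License is not required → no effect.
8. provides personal fitness instruction → General Business License required.
9. Large Premises License is not required → no effect.
10. does not handle hazardous materials → Regulatory Authorization not required.
11. years in business 24 ≤ 30; provides personal fitness instruction → Operating License not required.
12. floor area 14,500 square feet > 6,900 square feet; provides personal fitness instruction → Municipal License required.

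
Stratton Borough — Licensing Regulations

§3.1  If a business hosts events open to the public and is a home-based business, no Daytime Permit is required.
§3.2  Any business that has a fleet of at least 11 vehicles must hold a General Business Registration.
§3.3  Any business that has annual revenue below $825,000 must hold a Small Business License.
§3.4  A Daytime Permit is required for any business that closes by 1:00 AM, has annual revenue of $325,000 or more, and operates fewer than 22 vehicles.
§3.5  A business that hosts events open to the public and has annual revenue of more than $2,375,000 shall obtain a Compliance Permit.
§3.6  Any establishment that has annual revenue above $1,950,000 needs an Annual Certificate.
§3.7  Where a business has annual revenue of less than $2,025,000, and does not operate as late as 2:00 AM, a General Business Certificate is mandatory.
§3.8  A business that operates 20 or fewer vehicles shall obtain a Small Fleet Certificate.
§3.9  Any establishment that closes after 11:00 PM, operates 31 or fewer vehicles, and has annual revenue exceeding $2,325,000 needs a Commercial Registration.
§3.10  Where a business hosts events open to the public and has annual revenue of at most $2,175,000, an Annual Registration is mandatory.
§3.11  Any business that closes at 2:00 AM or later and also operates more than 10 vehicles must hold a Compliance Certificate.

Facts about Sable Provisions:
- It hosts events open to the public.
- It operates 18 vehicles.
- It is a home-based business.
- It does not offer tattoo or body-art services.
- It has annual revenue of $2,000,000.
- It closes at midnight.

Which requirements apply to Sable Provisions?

Annual Certificate, Annual Registration, General Business Certificate, General Business Registration, Small Fleet Certificate

§3.1 hosts events open to the public; is a home-based business → exempt from Daytime Permit.
§3.2 vehicles 18 ≥ 11 → General Business Registration required.
§3.3 revenue $2,000,000 ≥ $825,000 → Small Business License not required.
§3.4 closes midnight, at/before 1:00 AM; revenue $2,000,000 ≥ $325,000; vehicles 18 < 22 → Daytime Permit required.
§3.5 hosts events open to the public; revenue $2,000,000 ≤ $2,375,000 → Compliance Permit not required.
§3.6 revenue $2,000,000 > $1,950,000 → Annual Certificate required.
§3.7 revenue $2,000,000 < $2,025,000; closes midnight, at/before 2:00 AM → General Business Certificate required.
§3.8 vehicles 18 ≤ 20 → Small Fleet Certificate required.
§3.9 closes midnight, after 11:00 PM; vehicles 18 ≤ 31; revenue $2,000,000 ≤ $2,325,000 → Commercial Registration not required.
§3.10 hosts events open to the public; revenue $2,000,000 ≤ $2,175,000 → Annual Registration required.
§3.11 closes midnight, at/before 2:00 AM; vehicles 18 > 10 → Compliance Certificate not required.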